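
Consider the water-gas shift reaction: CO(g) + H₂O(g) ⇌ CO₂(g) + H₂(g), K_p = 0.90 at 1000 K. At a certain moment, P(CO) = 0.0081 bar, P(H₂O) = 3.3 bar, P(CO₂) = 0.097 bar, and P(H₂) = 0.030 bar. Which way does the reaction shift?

Q_p = P(CO₂)·P(H₂) / (P(CO)·P(H₂O)) = (0.097)·(0.030) / ((0.0081)·(3.3)) = 0.11
Q_p = 0.11 < K_p = 0.90, so the forward reaction proceeds.

toward products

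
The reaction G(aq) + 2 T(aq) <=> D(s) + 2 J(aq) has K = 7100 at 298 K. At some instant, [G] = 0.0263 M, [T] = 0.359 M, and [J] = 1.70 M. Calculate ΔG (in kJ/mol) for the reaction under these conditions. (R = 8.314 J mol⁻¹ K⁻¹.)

ΔG = -5.25 kJ/mol

(D is a pure solid — omitted from Q.)
Q = [J]² / ([G]·[T]²) = (1.70)² / ((0.0263)·(0.359)²) = 853
ΔG = RT ln(Q/K) = (8.314 J mol⁻¹ K⁻¹)(298 K) × ln(853/7100)
   = (2.478 kJ/mol)(-2.119) = -5.25 kJ/mol
ΔG < 0, so the forward reaction is spontaneous (proceeds forward).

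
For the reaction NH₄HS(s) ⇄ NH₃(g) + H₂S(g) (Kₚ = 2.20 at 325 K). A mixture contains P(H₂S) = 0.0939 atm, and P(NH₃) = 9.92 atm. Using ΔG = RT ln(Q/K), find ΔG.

(NH₄HS is a pure solid — omitted from Qₚ.)
Qₚ = P(NH₃)·P(H₂S) = (9.92)·(0.0939) = 0.931
ΔG = RT ln(Qₚ/Kₚ) = (8.314 J mol⁻¹ K⁻¹)(325 K) × ln(0.931/2.20)
   = (2.702 kJ/mol)(-0.8600) = -2.32 kJ/mol
ΔG < 0, so the forward reaction is spontaneous (proceeds forward).

ΔG = -2.32 kJ/mol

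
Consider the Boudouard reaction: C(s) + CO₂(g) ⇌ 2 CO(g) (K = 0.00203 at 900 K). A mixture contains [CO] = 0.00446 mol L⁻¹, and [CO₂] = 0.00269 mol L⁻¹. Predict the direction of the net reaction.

(C is a pure solid — omitted from Q.)
Q = [CO]² / [CO₂] = (0.00446)² / (0.00269) = 0.00739
Q = 0.00739 > K = 0.00203, so the reverse reaction proceeds.

to the left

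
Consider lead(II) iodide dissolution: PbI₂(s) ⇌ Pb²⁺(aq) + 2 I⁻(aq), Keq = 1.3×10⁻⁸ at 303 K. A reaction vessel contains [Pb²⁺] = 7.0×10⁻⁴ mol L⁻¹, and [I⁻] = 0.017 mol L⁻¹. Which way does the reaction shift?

(PbI₂ is a pure solid — omitted from Q.)
Q = [Pb²⁺]·[I⁻]² = (7.0×10⁻⁴)·(0.017)² = 2.0×10⁻⁷
Q = 2.0×10⁻⁷ > Keq = 1.3×10⁻⁸, so the reverse reaction proceeds.

reverse (toward reactants)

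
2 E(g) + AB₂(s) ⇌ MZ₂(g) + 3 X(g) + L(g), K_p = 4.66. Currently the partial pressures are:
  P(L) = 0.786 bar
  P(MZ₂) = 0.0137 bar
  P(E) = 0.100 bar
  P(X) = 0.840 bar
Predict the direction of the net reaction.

(AB₂ is a pure solid — omitted from Q_p.)
Q_p = P(MZ₂)·P(X)³·P(L) / P(E)² = (0.0137)·(0.840)³·(0.786) / (0.100)² = 0.638
Q_p = 0.638 < K_p = 4.66, so the forward reaction proceeds.

forward (toward products)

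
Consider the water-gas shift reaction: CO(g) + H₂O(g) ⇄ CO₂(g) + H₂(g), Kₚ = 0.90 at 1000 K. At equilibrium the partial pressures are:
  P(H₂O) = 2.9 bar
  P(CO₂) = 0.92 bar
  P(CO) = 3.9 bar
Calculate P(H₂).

At equilibrium, Kₚ = P(CO₂)·P(H₂) / (P(CO)·P(H₂O)) = 0.90.
(0.92)·(P(H₂)) / ((3.9)·(2.9)) = 0.90
P(H₂) = 11.1 = 11 bar

P(H₂) = 11 bar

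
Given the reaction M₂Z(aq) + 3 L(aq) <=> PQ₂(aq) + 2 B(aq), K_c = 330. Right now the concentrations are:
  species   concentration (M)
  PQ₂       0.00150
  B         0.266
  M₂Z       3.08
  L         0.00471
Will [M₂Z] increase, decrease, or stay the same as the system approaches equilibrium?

stay the same

Q_c = [PQ₂]·[B]² / ([M₂Z]·[L]³) = (0.00150)·(0.266)² / ((3.08)·(0.00471)³) = 330
Q_c = 330 = K_c; the system is at equilibrium.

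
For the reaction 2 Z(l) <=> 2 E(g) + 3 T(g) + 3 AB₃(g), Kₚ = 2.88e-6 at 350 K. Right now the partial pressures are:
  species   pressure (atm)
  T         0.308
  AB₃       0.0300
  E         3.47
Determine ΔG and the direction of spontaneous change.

ΔG = 3.47 kJ/mol; the forward reaction is non-spontaneous

(Z is a pure liquid — omitted from Qₚ.)
Qₚ = P(E)²·P(T)³·P(AB₃)³ = (3.47)²·(0.308)³·(0.0300)³ = 9.50e-6
ΔG = RT ln(Qₚ/Kₚ) = (8.314 J mol⁻¹ K⁻¹)(350 K) × ln(9.50e-6/2.88e-6)
   = (2.910 kJ/mol)(1.194) = 3.47 kJ/mol
ΔG > 0, so the forward reaction is non-spontaneous (proceeds in reverse).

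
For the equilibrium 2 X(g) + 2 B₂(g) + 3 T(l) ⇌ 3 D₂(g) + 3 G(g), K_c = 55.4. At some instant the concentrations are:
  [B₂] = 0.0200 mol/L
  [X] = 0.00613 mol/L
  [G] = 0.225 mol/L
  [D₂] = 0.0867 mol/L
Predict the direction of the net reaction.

to the left

(T is a pure liquid — omitted from Q_c.)
Q_c = [D₂]³·[G]³ / ([X]²·[B₂]²) = (0.0867)³·(0.225)³ / ((0.00613)²·(0.0200)²) = 494
Q_c = 494 > K_c = 55.4, so the reverse reaction proceeds.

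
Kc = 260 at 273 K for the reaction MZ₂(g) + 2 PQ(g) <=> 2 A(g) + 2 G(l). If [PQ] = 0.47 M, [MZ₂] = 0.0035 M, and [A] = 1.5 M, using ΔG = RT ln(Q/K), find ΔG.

ΔG = 5.48 kJ/mol

(G is a pure liquid — omitted from Qc.)
Qc = [A]² / ([MZ₂]·[PQ]²) = (1.5)² / ((0.0035)·(0.47)²) = 2910
ΔG = RT ln(Qc/Kc) = (8.314 J mol⁻¹ K⁻¹)(273 K) × ln(2910/260)
   = (2.270 kJ/mol)(2.415) = 5.48 kJ/mol
ΔG > 0, so the forward reaction is non-spontaneous (proceeds in reverse).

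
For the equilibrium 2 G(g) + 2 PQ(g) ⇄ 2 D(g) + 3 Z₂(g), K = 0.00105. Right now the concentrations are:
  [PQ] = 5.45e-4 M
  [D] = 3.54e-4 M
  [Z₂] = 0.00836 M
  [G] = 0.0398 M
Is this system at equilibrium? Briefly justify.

no; Q < K, reaction proceeds forward

Q = [D]²·[Z₂]³ / ([G]²·[PQ]²) = (3.54e-4)²·(0.00836)³ / ((0.0398)²·(5.45e-4)²) = 1.56e-4
Q = 1.56e-4 < K = 0.00105: net forward reaction.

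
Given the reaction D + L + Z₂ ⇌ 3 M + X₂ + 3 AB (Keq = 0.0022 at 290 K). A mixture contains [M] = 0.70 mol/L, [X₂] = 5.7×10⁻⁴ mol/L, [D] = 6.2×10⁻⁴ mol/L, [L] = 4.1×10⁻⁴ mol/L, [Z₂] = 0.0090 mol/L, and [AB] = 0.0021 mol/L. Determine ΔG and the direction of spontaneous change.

Q = [M]³·[X₂]·[AB]³ / ([D]·[L]·[Z₂]) = (0.70)³·(5.7×10⁻⁴)·(0.0021)³ / ((6.2×10⁻⁴)·(4.1×10⁻⁴)·(0.0090)) = 7.91×10⁻⁴
ΔG = RT ln(Q/Keq) = (8.314 J mol⁻¹ K⁻¹)(290 K) × ln(7.91×10⁻⁴/0.0022)
   = (2.411 kJ/mol)(-1.023) = -2.47 kJ/mol
ΔG < 0, so the forward reaction is spontaneous (proceeds forward).

ΔG = -2.47 kJ/mol; the forward reaction is spontaneous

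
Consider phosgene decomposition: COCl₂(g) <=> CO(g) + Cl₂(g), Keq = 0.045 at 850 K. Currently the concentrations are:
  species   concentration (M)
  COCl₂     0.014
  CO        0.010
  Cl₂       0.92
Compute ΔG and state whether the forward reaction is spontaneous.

ΔG = 18.9 kJ/mol; the forward reaction is non-spontaneous

Q = [CO]·[Cl₂] / [COCl₂] = (0.010)·(0.92) / (0.014) = 0.657
ΔG = RT ln(Q/Keq) = (8.314 J mol⁻¹ K⁻¹)(850 K) × ln(0.657/0.045)
   = (7.067 kJ/mol)(2.681) = 18.9 kJ/mol
ΔG > 0, so the forward reaction is non-spontaneous (proceeds in reverse).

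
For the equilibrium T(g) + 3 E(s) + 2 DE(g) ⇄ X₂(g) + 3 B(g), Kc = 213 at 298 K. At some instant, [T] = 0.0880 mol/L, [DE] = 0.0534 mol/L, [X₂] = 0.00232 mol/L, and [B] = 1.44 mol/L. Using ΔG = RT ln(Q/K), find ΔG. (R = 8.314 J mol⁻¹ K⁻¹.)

ΔG = -5.06 kJ/mol

(E is a pure solid — omitted from Qc.)
Qc = [X₂]·[B]³ / ([T]·[DE]²) = (0.00232)·(1.44)³ / ((0.0880)·(0.0534)²) = 27.6
ΔG = RT ln(Qc/Kc) = (8.314 J mol⁻¹ K⁻¹)(298 K) × ln(27.6/213)
   = (2.478 kJ/mol)(-2.043) = -5.06 kJ/mol
ΔG < 0, so the forward reaction is spontaneous (proceeds forward).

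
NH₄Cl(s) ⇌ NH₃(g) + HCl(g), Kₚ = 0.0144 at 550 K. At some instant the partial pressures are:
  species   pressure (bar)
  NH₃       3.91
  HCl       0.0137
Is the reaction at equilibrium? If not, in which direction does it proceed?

to the left

(NH₄Cl is a pure solid — omitted from Qₚ.)
Qₚ = P(NH₃)·P(HCl) = (3.91)·(0.0137) = 0.0536
Qₚ = 0.0536 > Kₚ = 0.0144, so the reverse reaction proceeds.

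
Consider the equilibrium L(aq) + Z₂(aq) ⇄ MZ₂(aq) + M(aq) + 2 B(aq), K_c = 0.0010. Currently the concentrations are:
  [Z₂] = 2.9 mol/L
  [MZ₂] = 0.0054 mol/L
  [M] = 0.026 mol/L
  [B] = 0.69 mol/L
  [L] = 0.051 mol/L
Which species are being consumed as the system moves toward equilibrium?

L, Z₂ (reactants)

Q_c = [MZ₂]·[M]·[B]² / ([L]·[Z₂]) = (0.0054)·(0.026)·(0.69)² / ((0.051)·(2.9)) = 4.5e-4
Q_c = 4.5e-4 < K_c = 0.0010: net forward reaction.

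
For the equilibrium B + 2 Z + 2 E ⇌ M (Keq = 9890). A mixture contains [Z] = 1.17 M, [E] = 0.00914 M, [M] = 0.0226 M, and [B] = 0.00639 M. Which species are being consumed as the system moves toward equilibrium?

Q = [M] / ([B]·[Z]²·[E]²) = (0.0226) / ((0.00639)·(1.17)²·(0.00914)²) = 30900
Q = 30900 > Keq = 9890: net reverse reaction.

M (products)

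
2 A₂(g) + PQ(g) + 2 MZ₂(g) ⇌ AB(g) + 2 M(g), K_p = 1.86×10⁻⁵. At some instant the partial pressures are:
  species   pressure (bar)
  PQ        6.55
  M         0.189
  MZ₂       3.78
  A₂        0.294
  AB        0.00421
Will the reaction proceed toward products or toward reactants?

Q_p = P(AB)·P(M)² / (P(A₂)²·P(PQ)·P(MZ₂)²) = (0.00421)·(0.189)² / ((0.294)²·(6.55)·(3.78)²) = 1.86×10⁻⁵
Q_p = 1.86×10⁻⁵ = K_p, so the system is already at equilibrium.

at equilibrium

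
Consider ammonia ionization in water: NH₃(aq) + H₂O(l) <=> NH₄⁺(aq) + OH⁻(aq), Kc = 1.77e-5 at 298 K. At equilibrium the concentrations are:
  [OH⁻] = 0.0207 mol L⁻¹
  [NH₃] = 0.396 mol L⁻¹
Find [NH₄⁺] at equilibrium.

(H₂O is a pure liquid — omitted from Kc.)
At equilibrium, Kc = [NH₄⁺]·[OH⁻] / [NH₃] = 1.77e-5.
([NH₄⁺])·(0.0207) / (0.396) = 1.77e-5
[NH₄⁺] = 3.39e-4 mol L⁻¹

[NH₄⁺] = 3.39e-4 mol L⁻¹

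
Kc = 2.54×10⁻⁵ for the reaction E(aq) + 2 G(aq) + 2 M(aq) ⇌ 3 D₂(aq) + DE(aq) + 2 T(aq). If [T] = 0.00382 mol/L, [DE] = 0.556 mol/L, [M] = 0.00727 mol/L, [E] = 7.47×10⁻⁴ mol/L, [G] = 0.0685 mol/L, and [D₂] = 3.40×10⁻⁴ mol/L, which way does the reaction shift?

Qc = [D₂]³·[DE]·[T]² / ([E]·[G]²·[M]²) = (3.40×10⁻⁴)³·(0.556)·(0.00382)² / ((7.47×10⁻⁴)·(0.0685)²·(0.00727)²) = 1.72×10⁻⁶
Qc = 1.72×10⁻⁶ < Kc = 2.54×10⁻⁵, so the forward reaction proceeds.

in the forward direction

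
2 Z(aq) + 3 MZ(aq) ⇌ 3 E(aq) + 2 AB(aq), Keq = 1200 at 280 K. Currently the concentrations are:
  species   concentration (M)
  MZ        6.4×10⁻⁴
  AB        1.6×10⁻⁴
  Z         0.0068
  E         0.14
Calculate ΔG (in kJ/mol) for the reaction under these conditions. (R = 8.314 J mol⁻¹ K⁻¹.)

ΔG = 3.67 kJ/mol

Q = [E]³·[AB]² / ([Z]²·[MZ]³) = (0.14)³·(1.6×10⁻⁴)² / ((0.0068)²·(6.4×10⁻⁴)³) = 5800
ΔG = RT ln(Q/Keq) = (8.314 J mol⁻¹ K⁻¹)(280 K) × ln(5800/1200)
   = (2.328 kJ/mol)(1.576) = 3.67 kJ/mol
ΔG > 0, so the forward reaction is non-spontaneous (proceeds in reverse).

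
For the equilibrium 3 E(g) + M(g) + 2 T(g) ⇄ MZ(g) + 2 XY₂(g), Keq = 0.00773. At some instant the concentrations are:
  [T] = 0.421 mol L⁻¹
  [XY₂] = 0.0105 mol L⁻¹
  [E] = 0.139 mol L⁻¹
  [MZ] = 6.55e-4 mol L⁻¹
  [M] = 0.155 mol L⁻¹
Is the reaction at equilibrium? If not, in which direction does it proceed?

Q = [MZ]·[XY₂]² / ([E]³·[M]·[T]²) = (6.55e-4)·(0.0105)² / ((0.139)³·(0.155)·(0.421)²) = 9.79e-4
Q = 9.79e-4 < Keq = 0.00773, so the forward reaction proceeds.

in the forward direction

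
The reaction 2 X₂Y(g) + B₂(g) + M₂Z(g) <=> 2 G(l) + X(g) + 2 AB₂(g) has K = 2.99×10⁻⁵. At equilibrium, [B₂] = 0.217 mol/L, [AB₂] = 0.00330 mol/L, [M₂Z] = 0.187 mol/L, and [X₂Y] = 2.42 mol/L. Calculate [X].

[X] = 0.652 mol/L

(G is a pure liquid — omitted from K.)
At equilibrium, K = [X]·[AB₂]² / ([X₂Y]²·[B₂]·[M₂Z]) = 2.99×10⁻⁵.
([X])·(0.00330)² / ((2.42)²·(0.217)·(0.187)) = 2.99×10⁻⁵
[X] = 0.652 mol/L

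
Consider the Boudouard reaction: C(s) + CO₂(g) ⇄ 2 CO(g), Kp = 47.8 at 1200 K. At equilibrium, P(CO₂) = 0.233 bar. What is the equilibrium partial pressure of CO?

(C is a pure solid — omitted from Kp.)
At equilibrium, Kp = P(CO)² / P(CO₂) = 47.8.
(P(CO))² / (0.233) = 47.8
P(CO)² = 11.1 ⇒ P(CO) = 3.34 bar

P(CO) = 3.34 bar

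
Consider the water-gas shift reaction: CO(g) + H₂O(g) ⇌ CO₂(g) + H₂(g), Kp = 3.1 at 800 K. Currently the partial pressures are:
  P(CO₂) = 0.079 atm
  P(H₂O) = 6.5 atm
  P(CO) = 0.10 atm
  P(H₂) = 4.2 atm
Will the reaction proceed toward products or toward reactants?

forward (toward products)

Qp = P(CO₂)·P(H₂) / (P(CO)·P(H₂O)) = (0.079)·(4.2) / ((0.10)·(6.5)) = 0.51
Qp = 0.51 < Kp = 3.1, so the forward reaction proceeds.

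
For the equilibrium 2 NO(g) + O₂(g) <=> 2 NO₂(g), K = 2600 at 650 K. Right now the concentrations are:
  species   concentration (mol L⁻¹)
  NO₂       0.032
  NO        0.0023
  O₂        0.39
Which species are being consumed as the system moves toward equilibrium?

NO, O₂ (reactants)

Q = [NO₂]² / ([NO]²·[O₂]) = (0.032)² / ((0.0023)²·(0.39)) = 500
Q = 500 < K = 2600: net forward reaction.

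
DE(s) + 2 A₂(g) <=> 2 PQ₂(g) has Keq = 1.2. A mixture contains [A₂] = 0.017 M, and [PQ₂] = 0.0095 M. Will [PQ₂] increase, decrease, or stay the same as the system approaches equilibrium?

increase

(DE is a pure solid — omitted from Q.)
Q = [PQ₂]² / [A₂]² = (0.0095)² / (0.017)² = 0.31
Q = 0.31 < Keq = 1.2: net forward reaction.
PQ₂ is a product, so it increases.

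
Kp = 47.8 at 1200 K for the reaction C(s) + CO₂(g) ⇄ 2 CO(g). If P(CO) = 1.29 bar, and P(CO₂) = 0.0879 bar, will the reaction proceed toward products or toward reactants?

to the right

(C is a pure solid — omitted from Qp.)
Qp = P(CO)² / P(CO₂) = (1.29)² / (0.0879) = 18.9
Qp = 18.9 < Kp = 47.8, so the forward reaction proceeds.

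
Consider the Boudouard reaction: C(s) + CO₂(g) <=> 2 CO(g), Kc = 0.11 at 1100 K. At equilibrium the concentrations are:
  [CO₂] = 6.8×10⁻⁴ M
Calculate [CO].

[CO] = 0.0086 M

(C is a pure solid — omitted from Kc.)
At equilibrium, Kc = [CO]² / [CO₂] = 0.11.
([CO])² / (6.8×10⁻⁴) = 0.11
[CO]² = 7.48×10⁻⁵ ⇒ [CO] = 0.0086 M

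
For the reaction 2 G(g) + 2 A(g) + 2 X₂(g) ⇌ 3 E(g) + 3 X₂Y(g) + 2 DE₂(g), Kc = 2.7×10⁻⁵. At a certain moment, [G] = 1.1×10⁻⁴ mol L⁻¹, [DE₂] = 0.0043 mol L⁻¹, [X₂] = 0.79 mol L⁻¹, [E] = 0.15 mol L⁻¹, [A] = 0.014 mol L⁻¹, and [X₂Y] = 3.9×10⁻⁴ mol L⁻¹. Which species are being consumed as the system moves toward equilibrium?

Qc = [E]³·[X₂Y]³·[DE₂]² / ([G]²·[A]²·[X₂]²) = (0.15)³·(3.9×10⁻⁴)³·(0.0043)² / ((1.1×10⁻⁴)²·(0.014)²·(0.79)²) = 2.5×10⁻⁶
Qc = 2.5×10⁻⁶ < Kc = 2.7×10⁻⁵: net forward reaction.

G, A, X₂ (reactants)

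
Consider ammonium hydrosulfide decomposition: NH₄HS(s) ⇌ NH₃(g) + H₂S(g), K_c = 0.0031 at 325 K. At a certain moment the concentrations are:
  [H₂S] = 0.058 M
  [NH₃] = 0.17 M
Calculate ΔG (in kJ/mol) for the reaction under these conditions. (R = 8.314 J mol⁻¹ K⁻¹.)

ΔG = 3.13 kJ/mol

(NH₄HS is a pure solid — omitted from Q_c.)
Q_c = [NH₃]·[H₂S] = (0.17)·(0.058) = 0.00986
ΔG = RT ln(Q_c/K_c) = (8.314 J mol⁻¹ K⁻¹)(325 K) × ln(0.00986/0.0031)
   = (2.702 kJ/mol)(1.157) = 3.13 kJ/mol
ΔG > 0, so the forward reaction is non-spontaneous (proceeds in reverse).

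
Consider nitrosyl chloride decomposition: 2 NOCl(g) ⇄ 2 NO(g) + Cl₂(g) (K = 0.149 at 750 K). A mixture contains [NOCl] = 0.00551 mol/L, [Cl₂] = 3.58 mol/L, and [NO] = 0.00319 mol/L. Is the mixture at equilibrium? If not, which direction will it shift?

no; Q > K, reaction proceeds in reverse

Q = [NO]²·[Cl₂] / [NOCl]² = (0.00319)²·(3.58) / (0.00551)² = 1.20
Q = 1.20 > K = 0.149: net reverse reaction.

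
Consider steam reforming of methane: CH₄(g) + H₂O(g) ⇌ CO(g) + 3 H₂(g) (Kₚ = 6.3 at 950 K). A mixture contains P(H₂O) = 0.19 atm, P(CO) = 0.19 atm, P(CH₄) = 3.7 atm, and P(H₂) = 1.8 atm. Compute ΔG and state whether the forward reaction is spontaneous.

Qₚ = P(CO)·P(H₂)³ / (P(CH₄)·P(H₂O)) = (0.19)·(1.8)³ / ((3.7)·(0.19)) = 1.58
ΔG = RT ln(Qₚ/Kₚ) = (8.314 J mol⁻¹ K⁻¹)(950 K) × ln(1.58/6.3)
   = (7.898 kJ/mol)(-1.383) = -10.9 kJ/mol
ΔG < 0, so the forward reaction is spontaneous (proceeds forward).

ΔG = -10.9 kJ/mol; the forward reaction is spontaneous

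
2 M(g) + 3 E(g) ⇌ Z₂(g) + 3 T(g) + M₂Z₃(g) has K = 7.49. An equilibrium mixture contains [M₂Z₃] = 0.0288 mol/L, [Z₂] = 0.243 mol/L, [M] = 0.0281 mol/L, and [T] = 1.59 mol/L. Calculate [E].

At equilibrium, K = [Z₂]·[T]³·[M₂Z₃] / ([M]²·[E]³) = 7.49.
(0.243)·(1.59)³·(0.0288) / ((0.0281)²·([E])³) = 7.49
[E]³ = 4.76 ⇒ [E] = 1.68 mol/L

[E] = 1.68 mol/L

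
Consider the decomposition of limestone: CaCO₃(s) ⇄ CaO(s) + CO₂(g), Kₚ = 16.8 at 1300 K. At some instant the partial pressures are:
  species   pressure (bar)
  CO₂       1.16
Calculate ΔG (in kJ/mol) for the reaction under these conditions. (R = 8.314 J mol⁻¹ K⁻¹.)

ΔG = -28.9 kJ/mol

(CaCO₃, CaO are pure solids — omitted from Qₚ.)
Qₚ = P(CO₂) = 1.16
ΔG = RT ln(Qₚ/Kₚ) = (8.314 J mol⁻¹ K⁻¹)(1300 K) × ln(1.16/16.8)
   = (10.81 kJ/mol)(-2.673) = -28.9 kJ/mol
ΔG < 0, so the forward reaction is spontaneous (proceeds forward).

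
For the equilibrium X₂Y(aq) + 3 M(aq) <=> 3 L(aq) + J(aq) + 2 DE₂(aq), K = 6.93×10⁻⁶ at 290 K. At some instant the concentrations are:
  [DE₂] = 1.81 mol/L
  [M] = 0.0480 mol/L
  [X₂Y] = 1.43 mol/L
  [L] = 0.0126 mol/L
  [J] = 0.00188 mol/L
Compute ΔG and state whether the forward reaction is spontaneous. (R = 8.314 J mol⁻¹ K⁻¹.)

Q = [L]³·[J]·[DE₂]² / ([X₂Y]·[M]³) = (0.0126)³·(0.00188)·(1.81)² / ((1.43)·(0.0480)³) = 7.79×10⁻⁵
ΔG = RT ln(Q/K) = (8.314 J mol⁻¹ K⁻¹)(290 K) × ln(7.79×10⁻⁵/6.93×10⁻⁶)
   = (2.411 kJ/mol)(2.420) = 5.83 kJ/mol
ΔG > 0, so the forward reaction is non-spontaneous (proceeds in reverse).

ΔG = 5.83 kJ/mol; the forward reaction is non-spontaneous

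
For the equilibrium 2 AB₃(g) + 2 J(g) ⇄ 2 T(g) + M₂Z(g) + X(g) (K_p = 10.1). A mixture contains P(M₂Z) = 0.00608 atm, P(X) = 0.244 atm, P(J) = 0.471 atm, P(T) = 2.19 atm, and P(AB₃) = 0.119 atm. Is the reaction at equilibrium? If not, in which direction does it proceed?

in the forward direction

Q_p = P(T)²·P(M₂Z)·P(X) / (P(AB₃)²·P(J)²) = (2.19)²·(0.00608)·(0.244) / ((0.119)²·(0.471)²) = 2.26
Q_p = 2.26 < K_p = 10.1, so the forward reaction proceeds.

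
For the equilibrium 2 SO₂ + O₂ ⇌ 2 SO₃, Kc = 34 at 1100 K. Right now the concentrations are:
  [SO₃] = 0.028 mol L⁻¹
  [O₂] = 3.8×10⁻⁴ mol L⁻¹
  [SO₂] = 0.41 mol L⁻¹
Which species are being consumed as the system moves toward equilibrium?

SO₂, O₂ (reactants)

Qc = [SO₃]² / ([SO₂]²·[O₂]) = (0.028)² / ((0.41)²·(3.8×10⁻⁴)) = 12
Qc = 12 < Kc = 34: net forward reaction.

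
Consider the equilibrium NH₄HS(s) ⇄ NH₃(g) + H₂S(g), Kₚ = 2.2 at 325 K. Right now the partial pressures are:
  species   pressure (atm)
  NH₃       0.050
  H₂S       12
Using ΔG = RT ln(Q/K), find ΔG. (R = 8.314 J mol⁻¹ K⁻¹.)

(NH₄HS is a pure solid — omitted from Qₚ.)
Qₚ = P(NH₃)·P(H₂S) = (0.050)·(12) = 0.600
ΔG = RT ln(Qₚ/Kₚ) = (8.314 J mol⁻¹ K⁻¹)(325 K) × ln(0.600/2.2)
   = (2.702 kJ/mol)(-1.299) = -3.51 kJ/mol
ΔG < 0, so the forward reaction is spontaneous (proceeds forward).

ΔG = -3.51 kJ/mol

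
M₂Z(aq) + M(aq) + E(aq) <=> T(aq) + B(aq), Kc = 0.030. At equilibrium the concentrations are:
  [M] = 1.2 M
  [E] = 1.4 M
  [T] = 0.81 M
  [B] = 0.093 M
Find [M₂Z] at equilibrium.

[M₂Z] = 1.5 M

At equilibrium, Kc = [T]·[B] / ([M₂Z]·[M]·[E]) = 0.030.
(0.81)·(0.093) / (([M₂Z])·(1.2)·(1.4)) = 0.030
[M₂Z] = 1.49 = 1.5 M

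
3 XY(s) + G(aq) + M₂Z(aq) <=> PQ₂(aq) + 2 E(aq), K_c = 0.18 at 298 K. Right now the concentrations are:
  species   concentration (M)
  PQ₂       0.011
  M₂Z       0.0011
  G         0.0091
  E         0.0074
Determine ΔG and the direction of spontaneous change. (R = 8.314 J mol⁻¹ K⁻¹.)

ΔG = -2.71 kJ/mol; the forward reaction is spontaneous

(XY is a pure solid — omitted from Q_c.)
Q_c = [PQ₂]·[E]² / ([G]·[M₂Z]) = (0.011)·(0.0074)² / ((0.0091)·(0.0011)) = 0.0602
ΔG = RT ln(Q_c/K_c) = (8.314 J mol⁻¹ K⁻¹)(298 K) × ln(0.0602/0.18)
   = (2.478 kJ/mol)(-1.095) = -2.71 kJ/mol
ΔG < 0, so the forward reaction is spontaneous (proceeds forward).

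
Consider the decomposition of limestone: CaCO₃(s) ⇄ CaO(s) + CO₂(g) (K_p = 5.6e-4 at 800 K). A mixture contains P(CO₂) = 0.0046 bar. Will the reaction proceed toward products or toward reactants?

reverse (toward reactants)

(CaCO₃, CaO are pure solids — omitted from Q_p.)
Q_p = P(CO₂) = 0.0046
Q_p = 0.0046 > K_p = 5.6e-4, so the reverse reaction proceeds.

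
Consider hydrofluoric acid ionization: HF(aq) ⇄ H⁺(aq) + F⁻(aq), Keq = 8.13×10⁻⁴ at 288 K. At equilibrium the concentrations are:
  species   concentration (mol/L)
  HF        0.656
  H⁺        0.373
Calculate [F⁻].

[F⁻] = 0.00143 mol/L

At equilibrium, Keq = [H⁺]·[F⁻] / [HF] = 8.13×10⁻⁴.
(0.373)·([F⁻]) / (0.656) = 8.13×10⁻⁴
[F⁻] = 0.00143 mol/L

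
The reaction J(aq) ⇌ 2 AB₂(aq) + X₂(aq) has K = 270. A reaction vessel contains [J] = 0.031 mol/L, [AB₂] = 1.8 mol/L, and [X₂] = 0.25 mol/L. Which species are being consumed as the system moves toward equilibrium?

Q = [AB₂]²·[X₂] / [J] = (1.8)²·(0.25) / (0.031) = 26
Q = 26 < K = 270: net forward reaction.

J (reactants)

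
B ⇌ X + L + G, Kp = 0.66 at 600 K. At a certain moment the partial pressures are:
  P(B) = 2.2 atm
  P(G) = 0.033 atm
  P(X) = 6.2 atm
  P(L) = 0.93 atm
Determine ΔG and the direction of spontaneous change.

ΔG = -10.1 kJ/mol; the forward reaction is spontaneous

Qp = P(X)·P(L)·P(G) / P(B) = (6.2)·(0.93)·(0.033) / (2.2) = 0.0865
ΔG = RT ln(Qp/Kp) = (8.314 J mol⁻¹ K⁻¹)(600 K) × ln(0.0865/0.66)
   = (4.988 kJ/mol)(-2.032) = -10.1 kJ/mol
ΔG < 0, so the forward reaction is spontaneous (proceeds forward).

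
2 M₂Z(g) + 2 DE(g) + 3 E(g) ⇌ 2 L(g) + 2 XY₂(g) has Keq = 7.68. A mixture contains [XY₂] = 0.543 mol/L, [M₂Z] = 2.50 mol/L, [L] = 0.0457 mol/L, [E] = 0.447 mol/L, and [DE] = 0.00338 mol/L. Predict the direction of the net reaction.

in the reverse direction

Q = [L]²·[XY₂]² / ([M₂Z]²·[DE]²·[E]³) = (0.0457)²·(0.543)² / ((2.50)²·(0.00338)²·(0.447)³) = 96.6
Q = 96.6 > Keq = 7.68, so the reverse reaction proceeds.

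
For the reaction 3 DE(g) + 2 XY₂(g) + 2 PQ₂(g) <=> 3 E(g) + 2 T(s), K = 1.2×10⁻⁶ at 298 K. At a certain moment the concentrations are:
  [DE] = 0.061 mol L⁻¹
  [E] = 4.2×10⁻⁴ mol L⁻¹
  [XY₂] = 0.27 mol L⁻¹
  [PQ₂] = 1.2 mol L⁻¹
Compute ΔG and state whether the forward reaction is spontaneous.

ΔG = 2.36 kJ/mol; the forward reaction is non-spontaneous

(T is a pure solid — omitted from Q.)
Q = [E]³ / ([DE]³·[XY₂]²·[PQ₂]²) = (4.2×10⁻⁴)³ / ((0.061)³·(0.27)²·(1.2)²) = 3.11×10⁻⁶
ΔG = RT ln(Q/K) = (8.314 J mol⁻¹ K⁻¹)(298 K) × ln(3.11×10⁻⁶/1.2×10⁻⁶)
   = (2.478 kJ/mol)(0.9523) = 2.36 kJ/mol
ΔG > 0, so the forward reaction is non-spontaneous (proceeds in reverse).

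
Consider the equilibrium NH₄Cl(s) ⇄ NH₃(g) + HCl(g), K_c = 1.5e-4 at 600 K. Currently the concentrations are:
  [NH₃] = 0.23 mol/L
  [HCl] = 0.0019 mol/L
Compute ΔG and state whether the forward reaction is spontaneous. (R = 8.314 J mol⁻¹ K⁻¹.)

(NH₄Cl is a pure solid — omitted from Q_c.)
Q_c = [NH₃]·[HCl] = (0.23)·(0.0019) = 4.37e-4
ΔG = RT ln(Q_c/K_c) = (8.314 J mol⁻¹ K⁻¹)(600 K) × ln(4.37e-4/1.5e-4)
   = (4.988 kJ/mol)(1.069) = 5.33 kJ/mol
ΔG > 0, so the forward reaction is non-spontaneous (proceeds in reverse).

ΔG = 5.33 kJ/mol; the forward reaction is non-spontaneous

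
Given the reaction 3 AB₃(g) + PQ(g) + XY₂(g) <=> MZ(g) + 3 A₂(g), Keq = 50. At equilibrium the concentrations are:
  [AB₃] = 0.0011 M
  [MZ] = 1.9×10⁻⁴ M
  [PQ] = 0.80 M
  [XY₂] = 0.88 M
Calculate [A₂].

[A₂] = 0.063 M

At equilibrium, Keq = [MZ]·[A₂]³ / ([AB₃]³·[PQ]·[XY₂]) = 50.
(1.9×10⁻⁴)·([A₂])³ / ((0.0011)³·(0.80)·(0.88)) = 50
[A₂]³ = 2.47×10⁻⁴ ⇒ [A₂] = 0.063 M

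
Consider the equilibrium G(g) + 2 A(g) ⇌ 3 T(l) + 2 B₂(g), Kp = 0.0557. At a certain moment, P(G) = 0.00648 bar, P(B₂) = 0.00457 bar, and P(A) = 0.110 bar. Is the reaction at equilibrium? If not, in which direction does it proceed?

toward reactants

(T is a pure liquid — omitted from Qp.)
Qp = P(B₂)² / (P(G)·P(A)²) = (0.00457)² / ((0.00648)·(0.110)²) = 0.266
Qp = 0.266 > Kp = 0.0557, so the reverse reaction proceeds.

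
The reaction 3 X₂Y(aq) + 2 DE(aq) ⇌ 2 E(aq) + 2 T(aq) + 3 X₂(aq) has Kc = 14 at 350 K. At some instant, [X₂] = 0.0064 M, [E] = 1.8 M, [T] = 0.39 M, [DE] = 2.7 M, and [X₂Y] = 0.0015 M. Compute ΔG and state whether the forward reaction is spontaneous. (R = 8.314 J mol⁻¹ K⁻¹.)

ΔG = -2.85 kJ/mol; the forward reaction is spontaneous

Qc = [E]²·[T]²·[X₂]³ / ([X₂Y]³·[DE]²) = (1.8)²·(0.39)²·(0.0064)³ / ((0.0015)³·(2.7)²) = 5.25
ΔG = RT ln(Qc/Kc) = (8.314 J mol⁻¹ K⁻¹)(350 K) × ln(5.25/14)
   = (2.910 kJ/mol)(-0.9808) = -2.85 kJ/mol
ΔG < 0, so the forward reaction is spontaneous (proceeds forward).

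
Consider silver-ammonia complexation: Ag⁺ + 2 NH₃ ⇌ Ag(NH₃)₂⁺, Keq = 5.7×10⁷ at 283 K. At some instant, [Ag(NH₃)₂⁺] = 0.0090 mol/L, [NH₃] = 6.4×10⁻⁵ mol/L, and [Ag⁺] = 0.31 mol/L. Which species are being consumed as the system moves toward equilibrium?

Q = [Ag(NH₃)₂⁺] / ([Ag⁺]·[NH₃]²) = (0.0090) / ((0.31)·(6.4×10⁻⁵)²) = 7.1×10⁶
Q = 7.1×10⁶ < Keq = 5.7×10⁷: net forward reaction.

Ag⁺, NH₃ (reactants)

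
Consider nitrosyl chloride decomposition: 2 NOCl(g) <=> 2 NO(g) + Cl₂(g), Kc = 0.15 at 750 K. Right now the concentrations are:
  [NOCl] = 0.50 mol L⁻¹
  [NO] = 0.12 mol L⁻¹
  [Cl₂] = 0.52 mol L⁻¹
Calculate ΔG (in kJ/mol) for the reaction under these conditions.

Qc = [NO]²·[Cl₂] / [NOCl]² = (0.12)²·(0.52) / (0.50)² = 0.0300
ΔG = RT ln(Qc/Kc) = (8.314 J mol⁻¹ K⁻¹)(750 K) × ln(0.0300/0.15)
   = (6.236 kJ/mol)(-1.609) = -10.0 kJ/mol
ΔG < 0, so the forward reaction is spontaneous (proceeds forward).

ΔG = -10.0 kJ/mol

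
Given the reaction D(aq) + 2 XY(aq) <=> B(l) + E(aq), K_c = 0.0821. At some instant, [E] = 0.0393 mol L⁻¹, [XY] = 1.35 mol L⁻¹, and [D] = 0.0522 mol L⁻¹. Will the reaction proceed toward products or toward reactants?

toward reactants

(B is a pure liquid — omitted from Q_c.)
Q_c = [E] / ([D]·[XY]²) = (0.0393) / ((0.0522)·(1.35)²) = 0.413
Q_c = 0.413 > K_c = 0.0821, so the reverse reaction proceeds.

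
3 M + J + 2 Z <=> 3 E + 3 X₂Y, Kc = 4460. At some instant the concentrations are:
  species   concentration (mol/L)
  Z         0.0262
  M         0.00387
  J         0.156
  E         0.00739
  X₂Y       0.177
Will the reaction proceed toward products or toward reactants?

to the right

Qc = [E]³·[X₂Y]³ / ([M]³·[J]·[Z]²) = (0.00739)³·(0.177)³ / ((0.00387)³·(0.156)·(0.0262)²) = 361
Qc = 361 < Kc = 4460, so the forward reaction proceeds.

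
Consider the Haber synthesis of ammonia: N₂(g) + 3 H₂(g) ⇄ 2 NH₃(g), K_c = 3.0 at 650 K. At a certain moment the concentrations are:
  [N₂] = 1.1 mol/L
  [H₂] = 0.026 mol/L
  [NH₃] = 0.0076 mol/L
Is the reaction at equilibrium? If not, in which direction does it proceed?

neither direction; the system is at equilibrium

Q_c = [NH₃]² / ([N₂]·[H₂]³) = (0.0076)² / ((1.1)·(0.026)³) = 3.0
Q_c = 3.0 = K_c, so the system is already at equilibrium.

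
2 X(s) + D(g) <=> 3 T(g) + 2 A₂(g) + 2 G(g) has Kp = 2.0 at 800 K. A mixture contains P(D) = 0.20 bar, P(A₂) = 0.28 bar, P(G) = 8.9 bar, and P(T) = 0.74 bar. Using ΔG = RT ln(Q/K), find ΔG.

ΔG = 12.2 kJ/mol

(X is a pure solid — omitted from Qp.)
Qp = P(T)³·P(A₂)²·P(G)² / P(D) = (0.74)³·(0.28)²·(8.9)² / (0.20) = 12.6
ΔG = RT ln(Qp/Kp) = (8.314 J mol⁻¹ K⁻¹)(800 K) × ln(12.6/2.0)
   = (6.651 kJ/mol)(1.841) = 12.2 kJ/mol
ΔG > 0, so the forward reaction is non-spontaneous (proceeds in reverse).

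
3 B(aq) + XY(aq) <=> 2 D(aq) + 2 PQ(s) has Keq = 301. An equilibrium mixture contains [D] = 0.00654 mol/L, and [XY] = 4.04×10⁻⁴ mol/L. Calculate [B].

(PQ is a pure solid — omitted from Keq.)
At equilibrium, Keq = [D]² / ([B]³·[XY]) = 301.
(0.00654)² / (([B])³·(4.04×10⁻⁴)) = 301
[B]³ = 3.52×10⁻⁴ ⇒ [B] = 0.0706 mol/L

[B] = 0.0706 mol/L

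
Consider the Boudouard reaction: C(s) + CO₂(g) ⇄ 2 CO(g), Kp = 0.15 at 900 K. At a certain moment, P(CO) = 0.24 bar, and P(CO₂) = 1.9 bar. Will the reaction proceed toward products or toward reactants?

to the right

(C is a pure solid — omitted from Qp.)
Qp = P(CO)² / P(CO₂) = (0.24)² / (1.9) = 0.030
Qp = 0.030 < Kp = 0.15, so the forward reaction proceeds.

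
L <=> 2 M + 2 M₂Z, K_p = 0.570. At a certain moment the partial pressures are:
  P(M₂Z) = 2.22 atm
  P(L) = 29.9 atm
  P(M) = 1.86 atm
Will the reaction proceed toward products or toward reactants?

Q_p = P(M)²·P(M₂Z)² / P(L) = (1.86)²·(2.22)² / (29.9) = 0.570
Q_p = 0.570 = K_p, so the system is already at equilibrium.

neither direction; the system is at equilibrium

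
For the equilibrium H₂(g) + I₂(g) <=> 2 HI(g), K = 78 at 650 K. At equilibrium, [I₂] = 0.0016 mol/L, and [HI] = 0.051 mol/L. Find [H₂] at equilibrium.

At equilibrium, K = [HI]² / ([H₂]·[I₂]) = 78.
(0.051)² / (([H₂])·(0.0016)) = 78
[H₂] = 0.0208 = 0.021 mol/L

[H₂] = 0.021 mol/L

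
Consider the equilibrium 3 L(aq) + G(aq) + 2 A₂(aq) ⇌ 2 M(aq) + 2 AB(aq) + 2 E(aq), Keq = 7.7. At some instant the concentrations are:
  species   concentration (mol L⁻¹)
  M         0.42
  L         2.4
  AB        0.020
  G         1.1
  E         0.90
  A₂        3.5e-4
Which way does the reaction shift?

reverse (toward reactants)

Q = [M]²·[AB]²·[E]² / ([L]³·[G]·[A₂]²) = (0.42)²·(0.020)²·(0.90)² / ((2.4)³·(1.1)·(3.5e-4)²) = 31
Q = 31 > Keq = 7.7, so the reverse reaction proceeds.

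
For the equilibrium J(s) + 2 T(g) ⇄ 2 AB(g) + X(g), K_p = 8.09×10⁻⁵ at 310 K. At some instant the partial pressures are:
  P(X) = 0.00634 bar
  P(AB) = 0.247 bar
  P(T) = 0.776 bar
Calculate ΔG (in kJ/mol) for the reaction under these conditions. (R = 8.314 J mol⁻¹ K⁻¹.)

ΔG = 5.34 kJ/mol

(J is a pure solid — omitted from Q_p.)
Q_p = P(AB)²·P(X) / P(T)² = (0.247)²·(0.00634) / (0.776)² = 6.42×10⁻⁴
ΔG = RT ln(Q_p/K_p) = (8.314 J mol⁻¹ K⁻¹)(310 K) × ln(6.42×10⁻⁴/8.09×10⁻⁵)
   = (2.577 kJ/mol)(2.071) = 5.34 kJ/mol
ΔG > 0, so the forward reaction is non-spontaneous (proceeds in reverse).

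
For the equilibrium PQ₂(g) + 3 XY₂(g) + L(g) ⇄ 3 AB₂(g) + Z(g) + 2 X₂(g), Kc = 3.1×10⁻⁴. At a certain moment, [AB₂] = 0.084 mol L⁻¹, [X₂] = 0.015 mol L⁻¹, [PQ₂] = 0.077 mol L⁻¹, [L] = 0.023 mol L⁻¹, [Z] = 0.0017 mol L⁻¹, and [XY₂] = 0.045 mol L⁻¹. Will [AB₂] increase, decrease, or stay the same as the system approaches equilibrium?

Qc = [AB₂]³·[Z]·[X₂]² / ([PQ₂]·[XY₂]³·[L]) = (0.084)³·(0.0017)·(0.015)² / ((0.077)·(0.045)³·(0.023)) = 0.0014
Qc = 0.0014 > Kc = 3.1×10⁻⁴: net reverse reaction.
AB₂ is a product, so it decreases.

decrease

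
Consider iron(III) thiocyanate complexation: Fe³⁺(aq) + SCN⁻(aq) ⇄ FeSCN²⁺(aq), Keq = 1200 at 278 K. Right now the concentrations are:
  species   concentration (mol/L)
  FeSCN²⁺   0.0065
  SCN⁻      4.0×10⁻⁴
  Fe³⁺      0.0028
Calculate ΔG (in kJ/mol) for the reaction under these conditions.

ΔG = 3.64 kJ/mol

Q = [FeSCN²⁺] / ([Fe³⁺]·[SCN⁻]) = (0.0065) / ((0.0028)·(4.0×10⁻⁴)) = 5800
ΔG = RT ln(Q/Keq) = (8.314 J mol⁻¹ K⁻¹)(278 K) × ln(5800/1200)
   = (2.311 kJ/mol)(1.576) = 3.64 kJ/mol
ΔG > 0, so the forward reaction is non-spontaneous (proceeds in reverse).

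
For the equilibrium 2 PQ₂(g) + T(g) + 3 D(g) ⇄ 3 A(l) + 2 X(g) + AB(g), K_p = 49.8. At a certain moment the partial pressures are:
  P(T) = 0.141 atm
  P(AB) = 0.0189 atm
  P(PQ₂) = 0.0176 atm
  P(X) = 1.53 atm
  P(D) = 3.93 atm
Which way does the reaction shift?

forward (toward products)

(A is a pure liquid — omitted from Q_p.)
Q_p = P(X)²·P(AB) / (P(PQ₂)²·P(T)·P(D)³) = (1.53)²·(0.0189) / ((0.0176)²·(0.141)·(3.93)³) = 16.7
Q_p = 16.7 < K_p = 49.8, so the forward reaction proceeds.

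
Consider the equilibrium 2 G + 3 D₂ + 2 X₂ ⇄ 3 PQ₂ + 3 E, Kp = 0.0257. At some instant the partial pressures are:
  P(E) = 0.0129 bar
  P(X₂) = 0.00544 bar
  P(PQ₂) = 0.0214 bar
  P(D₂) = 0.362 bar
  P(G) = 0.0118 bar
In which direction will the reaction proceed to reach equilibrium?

reverse (toward reactants)

Qp = P(PQ₂)³·P(E)³ / (P(G)²·P(D₂)³·P(X₂)²) = (0.0214)³·(0.0129)³ / ((0.0118)²·(0.362)³·(0.00544)²) = 0.108
Qp = 0.108 > Kp = 0.0257, so the reverse reaction proceeds.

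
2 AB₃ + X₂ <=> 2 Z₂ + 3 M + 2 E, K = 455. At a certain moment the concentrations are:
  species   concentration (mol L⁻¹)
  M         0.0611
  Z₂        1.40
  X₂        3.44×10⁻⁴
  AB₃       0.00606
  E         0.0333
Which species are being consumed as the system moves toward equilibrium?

Q = [Z₂]²·[M]³·[E]² / ([AB₃]²·[X₂]) = (1.40)²·(0.0611)³·(0.0333)² / ((0.00606)²·(3.44×10⁻⁴)) = 39.2
Q = 39.2 < K = 455: net forward reaction.

AB₃, X₂ (reactants)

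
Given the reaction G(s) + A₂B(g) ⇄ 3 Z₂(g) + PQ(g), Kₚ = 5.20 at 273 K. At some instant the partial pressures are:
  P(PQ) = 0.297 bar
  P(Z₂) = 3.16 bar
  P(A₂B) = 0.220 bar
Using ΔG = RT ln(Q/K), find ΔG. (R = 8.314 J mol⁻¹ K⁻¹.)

ΔG = 4.77 kJ/mol

(G is a pure solid — omitted from Qₚ.)
Qₚ = P(Z₂)³·P(PQ) / P(A₂B) = (3.16)³·(0.297) / (0.220) = 42.6
ΔG = RT ln(Qₚ/Kₚ) = (8.314 J mol⁻¹ K⁻¹)(273 K) × ln(42.6/5.20)
   = (2.270 kJ/mol)(2.103) = 4.77 kJ/mol
ΔG > 0, so the forward reaction is non-spontaneous (proceeds in reverse).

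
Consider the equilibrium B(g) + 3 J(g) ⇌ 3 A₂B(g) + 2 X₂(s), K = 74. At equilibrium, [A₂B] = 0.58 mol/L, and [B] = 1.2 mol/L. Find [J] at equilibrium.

(X₂ is a pure solid — omitted from K.)
At equilibrium, K = [A₂B]³ / ([B]·[J]³) = 74.
(0.58)³ / ((1.2)·([J])³) = 74
[J]³ = 0.00220 ⇒ [J] = 0.13 mol/L

[J] = 0.13 mol/L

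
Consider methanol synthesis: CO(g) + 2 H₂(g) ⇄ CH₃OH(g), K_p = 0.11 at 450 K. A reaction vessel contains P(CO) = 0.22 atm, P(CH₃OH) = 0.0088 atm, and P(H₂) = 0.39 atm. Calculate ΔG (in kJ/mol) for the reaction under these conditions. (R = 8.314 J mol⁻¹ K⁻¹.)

Q_p = P(CH₃OH) / (P(CO)·P(H₂)²) = (0.0088) / ((0.22)·(0.39)²) = 0.263
ΔG = RT ln(Q_p/K_p) = (8.314 J mol⁻¹ K⁻¹)(450 K) × ln(0.263/0.11)
   = (3.741 kJ/mol)(0.8717) = 3.26 kJ/mol
ΔG > 0, so the forward reaction is non-spontaneous (proceeds in reverse).

ΔG = 3.26 kJ/mol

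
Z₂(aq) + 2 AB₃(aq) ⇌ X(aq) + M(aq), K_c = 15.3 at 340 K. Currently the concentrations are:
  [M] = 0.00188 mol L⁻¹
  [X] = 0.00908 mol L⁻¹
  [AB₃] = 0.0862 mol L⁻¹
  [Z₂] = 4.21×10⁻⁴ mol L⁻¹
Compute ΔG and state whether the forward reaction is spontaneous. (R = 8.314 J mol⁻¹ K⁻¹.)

Q_c = [X]·[M] / ([Z₂]·[AB₃]²) = (0.00908)·(0.00188) / ((4.21×10⁻⁴)·(0.0862)²) = 5.46
ΔG = RT ln(Q_c/K_c) = (8.314 J mol⁻¹ K⁻¹)(340 K) × ln(5.46/15.3)
   = (2.827 kJ/mol)(-1.030) = -2.91 kJ/mol
ΔG < 0, so the forward reaction is spontaneous (proceeds forward).

ΔG = -2.91 kJ/mol; the forward reaction is spontaneous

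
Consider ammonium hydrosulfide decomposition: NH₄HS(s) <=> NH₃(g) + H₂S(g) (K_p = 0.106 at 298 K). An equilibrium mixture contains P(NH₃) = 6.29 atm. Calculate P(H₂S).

P(H₂S) = 0.0169 atm

(NH₄HS is a pure solid — omitted from K_p.)
At equilibrium, K_p = P(NH₃)·P(H₂S) = 0.106.
(6.29)·(P(H₂S)) = 0.106
P(H₂S) = 0.0169 atm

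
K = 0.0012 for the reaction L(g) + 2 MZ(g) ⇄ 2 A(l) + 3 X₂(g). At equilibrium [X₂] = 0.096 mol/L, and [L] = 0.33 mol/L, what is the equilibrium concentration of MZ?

[MZ] = 1.5 mol/L

(A is a pure liquid — omitted from K.)
At equilibrium, K = [X₂]³ / ([L]·[MZ]²) = 0.0012.
(0.096)³ / ((0.33)·([MZ])²) = 0.0012
[MZ]² = 2.23 ⇒ [MZ] = 1.5 mol/L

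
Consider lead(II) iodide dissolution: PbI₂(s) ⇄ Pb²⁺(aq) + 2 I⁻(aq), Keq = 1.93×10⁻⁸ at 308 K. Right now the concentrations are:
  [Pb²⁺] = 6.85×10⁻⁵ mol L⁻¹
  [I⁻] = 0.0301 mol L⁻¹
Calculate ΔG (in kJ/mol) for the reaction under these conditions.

(PbI₂ is a pure solid — omitted from Q.)
Q = [Pb²⁺]·[I⁻]² = (6.85×10⁻⁵)·(0.0301)² = 6.21×10⁻⁸
ΔG = RT ln(Q/Keq) = (8.314 J mol⁻¹ K⁻¹)(308 K) × ln(6.21×10⁻⁸/1.93×10⁻⁸)
   = (2.561 kJ/mol)(1.169) = 2.99 kJ/mol
ΔG > 0, so the forward reaction is non-spontaneous (proceeds in reverse).

ΔG = 2.99 kJ/mol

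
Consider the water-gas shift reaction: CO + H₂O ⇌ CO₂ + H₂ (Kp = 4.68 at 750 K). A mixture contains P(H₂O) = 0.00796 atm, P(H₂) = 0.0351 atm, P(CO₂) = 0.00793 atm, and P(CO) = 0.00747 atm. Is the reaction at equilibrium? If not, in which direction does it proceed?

no net change (already at equilibrium)

Qp = P(CO₂)·P(H₂) / (P(CO)·P(H₂O)) = (0.00793)·(0.0351) / ((0.00747)·(0.00796)) = 4.68
Qp = 4.68 = Kp, so the system is already at equilibrium.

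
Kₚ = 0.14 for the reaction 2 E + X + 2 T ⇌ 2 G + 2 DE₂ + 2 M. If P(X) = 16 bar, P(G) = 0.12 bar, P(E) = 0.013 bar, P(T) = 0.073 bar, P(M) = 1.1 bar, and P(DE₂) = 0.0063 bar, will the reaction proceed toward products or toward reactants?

toward products

Qₚ = P(G)²·P(DE₂)²·P(M)² / (P(E)²·P(X)·P(T)²) = (0.12)²·(0.0063)²·(1.1)² / ((0.013)²·(16)·(0.073)²) = 0.048
Qₚ = 0.048 < Kₚ = 0.14, so the forward reaction proceeds.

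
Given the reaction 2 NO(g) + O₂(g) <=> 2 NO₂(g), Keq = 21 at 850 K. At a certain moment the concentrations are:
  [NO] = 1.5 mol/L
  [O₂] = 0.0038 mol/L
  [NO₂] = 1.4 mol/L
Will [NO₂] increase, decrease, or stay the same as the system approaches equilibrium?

decrease

Q = [NO₂]² / ([NO]²·[O₂]) = (1.4)² / ((1.5)²·(0.0038)) = 230
Q = 230 > Keq = 21: net reverse reaction.
NO₂ is a product, so it decreases.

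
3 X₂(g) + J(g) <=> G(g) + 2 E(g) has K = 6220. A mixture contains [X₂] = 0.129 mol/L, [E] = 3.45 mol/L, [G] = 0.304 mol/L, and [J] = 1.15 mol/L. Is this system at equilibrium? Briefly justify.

no; Q < K, reaction proceeds forward

Q = [G]·[E]² / ([X₂]³·[J]) = (0.304)·(3.45)² / ((0.129)³·(1.15)) = 1470
Q = 1470 < K = 6220: net forward reaction.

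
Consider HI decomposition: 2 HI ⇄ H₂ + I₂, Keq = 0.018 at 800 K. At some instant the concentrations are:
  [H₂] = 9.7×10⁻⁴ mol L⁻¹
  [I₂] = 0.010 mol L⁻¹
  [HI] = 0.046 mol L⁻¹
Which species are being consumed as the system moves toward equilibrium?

Q = [H₂]·[I₂] / [HI]² = (9.7×10⁻⁴)·(0.010) / (0.046)² = 0.0046
Q = 0.0046 < Keq = 0.018: net forward reaction.

HI (reactants)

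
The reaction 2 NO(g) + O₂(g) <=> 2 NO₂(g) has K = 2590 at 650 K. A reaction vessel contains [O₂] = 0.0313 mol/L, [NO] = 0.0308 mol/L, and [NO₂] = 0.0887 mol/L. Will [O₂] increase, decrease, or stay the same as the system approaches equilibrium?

decrease

Q = [NO₂]² / ([NO]²·[O₂]) = (0.0887)² / ((0.0308)²·(0.0313)) = 265
Q = 265 < K = 2590: net forward reaction.
O₂ is a reactant, so it decreases.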